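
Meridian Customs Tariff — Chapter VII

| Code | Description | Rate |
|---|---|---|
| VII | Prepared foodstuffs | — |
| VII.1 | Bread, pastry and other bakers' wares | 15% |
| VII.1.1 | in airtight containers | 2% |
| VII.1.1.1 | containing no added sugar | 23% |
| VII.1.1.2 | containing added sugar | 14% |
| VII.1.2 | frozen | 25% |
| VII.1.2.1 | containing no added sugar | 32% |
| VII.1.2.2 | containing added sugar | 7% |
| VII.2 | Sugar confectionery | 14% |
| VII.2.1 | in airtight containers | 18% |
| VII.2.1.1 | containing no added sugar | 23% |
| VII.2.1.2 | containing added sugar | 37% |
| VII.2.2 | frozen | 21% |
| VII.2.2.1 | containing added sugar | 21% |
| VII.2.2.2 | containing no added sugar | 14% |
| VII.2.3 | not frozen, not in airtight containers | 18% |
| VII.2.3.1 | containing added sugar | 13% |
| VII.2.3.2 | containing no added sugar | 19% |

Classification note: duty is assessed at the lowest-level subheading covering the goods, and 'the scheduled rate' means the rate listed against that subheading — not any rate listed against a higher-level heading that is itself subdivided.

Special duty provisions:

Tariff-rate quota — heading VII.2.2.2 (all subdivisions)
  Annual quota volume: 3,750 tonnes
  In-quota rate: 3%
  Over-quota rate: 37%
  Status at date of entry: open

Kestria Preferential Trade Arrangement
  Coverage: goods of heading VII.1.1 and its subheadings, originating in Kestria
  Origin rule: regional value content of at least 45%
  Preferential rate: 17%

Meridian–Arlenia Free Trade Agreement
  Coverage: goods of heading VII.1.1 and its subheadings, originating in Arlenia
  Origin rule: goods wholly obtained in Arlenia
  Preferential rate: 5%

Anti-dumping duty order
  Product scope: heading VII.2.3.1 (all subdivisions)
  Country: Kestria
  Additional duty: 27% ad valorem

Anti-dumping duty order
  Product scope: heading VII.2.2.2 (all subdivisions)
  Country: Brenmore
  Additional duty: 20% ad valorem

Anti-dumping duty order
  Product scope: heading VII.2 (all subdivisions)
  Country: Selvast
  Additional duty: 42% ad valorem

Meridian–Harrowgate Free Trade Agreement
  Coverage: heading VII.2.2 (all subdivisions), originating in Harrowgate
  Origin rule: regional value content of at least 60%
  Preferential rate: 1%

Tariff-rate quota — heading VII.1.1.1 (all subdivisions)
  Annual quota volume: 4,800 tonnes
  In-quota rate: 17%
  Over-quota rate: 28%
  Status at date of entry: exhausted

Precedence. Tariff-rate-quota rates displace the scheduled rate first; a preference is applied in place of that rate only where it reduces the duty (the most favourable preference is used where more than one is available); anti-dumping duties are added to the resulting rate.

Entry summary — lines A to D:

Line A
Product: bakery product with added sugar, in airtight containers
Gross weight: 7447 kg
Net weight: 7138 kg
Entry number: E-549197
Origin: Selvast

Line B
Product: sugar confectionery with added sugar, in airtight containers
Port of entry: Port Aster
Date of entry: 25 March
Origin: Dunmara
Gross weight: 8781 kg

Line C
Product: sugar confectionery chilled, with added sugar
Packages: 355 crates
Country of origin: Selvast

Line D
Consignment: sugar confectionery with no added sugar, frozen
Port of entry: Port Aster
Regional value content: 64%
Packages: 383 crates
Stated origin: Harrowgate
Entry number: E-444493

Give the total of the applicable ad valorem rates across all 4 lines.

107%

Line A: bakery product → VII.1; in airtight containers → VII.1.1; with added sugar → VII.1.1.2. Scheduled 14%. No special measure applies. → 14%.
Line B: sugar confectionery → VII.2; in airtight containers → VII.2.1; with added sugar → VII.2.1.2. Scheduled 37%. No special measure applies. → 37%.
Line C: sugar confectionery → VII.2; chilled → VII.2.3; with added sugar → VII.2.3.1. Scheduled 13%. anti-dumping (Selvast, VII.2): +42%; total 13% + 42% = 55%. → 55%.
Line D: sugar confectionery → VII.2; frozen → VII.2.2; with no added sugar → VII.2.2.2. Scheduled 14%. quota on VII.2.2.2 open → in-quota 3%; Harrowgate agreement on VII.2.2: RVC ≥ 60% → 1% available; preferential 1%. → 1%.
Sum: 14% + 37% + 55% + 1% = 107%.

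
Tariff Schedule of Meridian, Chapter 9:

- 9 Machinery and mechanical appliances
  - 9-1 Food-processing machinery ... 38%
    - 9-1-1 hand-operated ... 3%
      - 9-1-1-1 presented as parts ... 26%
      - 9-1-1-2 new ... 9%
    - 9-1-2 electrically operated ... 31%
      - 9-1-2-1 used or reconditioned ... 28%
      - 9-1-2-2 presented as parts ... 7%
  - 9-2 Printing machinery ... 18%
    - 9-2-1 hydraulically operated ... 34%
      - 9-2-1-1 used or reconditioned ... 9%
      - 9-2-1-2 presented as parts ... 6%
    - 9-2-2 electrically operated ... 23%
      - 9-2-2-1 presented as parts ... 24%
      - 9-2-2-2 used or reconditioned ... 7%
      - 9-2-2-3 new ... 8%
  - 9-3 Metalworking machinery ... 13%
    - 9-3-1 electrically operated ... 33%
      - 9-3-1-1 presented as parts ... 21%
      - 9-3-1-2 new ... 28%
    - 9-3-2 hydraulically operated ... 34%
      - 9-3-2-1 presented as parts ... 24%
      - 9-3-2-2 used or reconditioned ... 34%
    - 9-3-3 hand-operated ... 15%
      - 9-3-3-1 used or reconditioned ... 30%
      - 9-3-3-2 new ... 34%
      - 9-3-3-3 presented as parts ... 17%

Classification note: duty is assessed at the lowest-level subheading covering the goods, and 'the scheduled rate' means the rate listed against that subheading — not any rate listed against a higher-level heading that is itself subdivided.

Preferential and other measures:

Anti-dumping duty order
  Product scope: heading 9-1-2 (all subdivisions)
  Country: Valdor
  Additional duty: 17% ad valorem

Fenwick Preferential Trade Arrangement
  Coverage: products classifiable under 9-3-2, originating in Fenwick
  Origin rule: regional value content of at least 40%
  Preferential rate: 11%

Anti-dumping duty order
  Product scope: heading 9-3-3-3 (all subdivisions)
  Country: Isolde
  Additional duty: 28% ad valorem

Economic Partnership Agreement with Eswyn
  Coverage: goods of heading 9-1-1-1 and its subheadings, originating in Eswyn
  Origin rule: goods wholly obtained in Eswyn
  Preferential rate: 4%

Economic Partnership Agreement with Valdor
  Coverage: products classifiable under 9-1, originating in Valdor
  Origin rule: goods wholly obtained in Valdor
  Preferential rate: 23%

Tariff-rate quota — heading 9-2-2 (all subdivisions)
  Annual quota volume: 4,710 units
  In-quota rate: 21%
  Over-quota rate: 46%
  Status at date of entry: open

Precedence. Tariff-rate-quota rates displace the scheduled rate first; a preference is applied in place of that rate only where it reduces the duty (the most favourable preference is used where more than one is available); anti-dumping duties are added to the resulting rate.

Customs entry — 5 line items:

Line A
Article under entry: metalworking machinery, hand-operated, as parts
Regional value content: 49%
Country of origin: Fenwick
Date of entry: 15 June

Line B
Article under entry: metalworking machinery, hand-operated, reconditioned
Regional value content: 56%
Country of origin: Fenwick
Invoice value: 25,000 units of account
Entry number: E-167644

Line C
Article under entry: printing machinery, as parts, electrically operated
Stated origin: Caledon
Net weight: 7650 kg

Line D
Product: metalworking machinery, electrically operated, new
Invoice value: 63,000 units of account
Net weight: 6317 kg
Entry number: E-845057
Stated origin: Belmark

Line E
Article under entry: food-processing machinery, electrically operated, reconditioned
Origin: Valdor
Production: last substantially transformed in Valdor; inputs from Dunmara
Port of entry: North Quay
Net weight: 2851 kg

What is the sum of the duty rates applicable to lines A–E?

141%

Line A: metalworking → 9-3; hand-operated → 9-3-3; as parts → 9-3-3-3. Scheduled 17%. Fenwick agreement on 9-3-2: 9-3-3-3 not covered. → 17%.
Line B: metalworking → 9-3; hand-operated → 9-3-3; reconditioned → 9-3-3-1. Scheduled 30%. Fenwick agreement on 9-3-2: 9-3-3-1 not covered. → 30%.
Line C: printing → 9-2; electrically operated → 9-2-2; as parts → 9-2-2-1. Scheduled 24%. quota on 9-2-2 open → in-quota 21%. → 21%.
Line D: metalworking → 9-3; electrically operated → 9-3-1; new → 9-3-1-2. Scheduled 28%. No special measure applies. → 28%.
Line E: food-processing → 9-1; electrically operated → 9-1-2; reconditioned → 9-1-2-1. Scheduled 28%. Valdor agreement on 9-1: not wholly obtained; anti-dumping (Valdor, 9-1-2): +17%; total 28% + 17% = 45%. → 45%.
Sum: 17% + 30% + 21% + 28% + 45% = 141%.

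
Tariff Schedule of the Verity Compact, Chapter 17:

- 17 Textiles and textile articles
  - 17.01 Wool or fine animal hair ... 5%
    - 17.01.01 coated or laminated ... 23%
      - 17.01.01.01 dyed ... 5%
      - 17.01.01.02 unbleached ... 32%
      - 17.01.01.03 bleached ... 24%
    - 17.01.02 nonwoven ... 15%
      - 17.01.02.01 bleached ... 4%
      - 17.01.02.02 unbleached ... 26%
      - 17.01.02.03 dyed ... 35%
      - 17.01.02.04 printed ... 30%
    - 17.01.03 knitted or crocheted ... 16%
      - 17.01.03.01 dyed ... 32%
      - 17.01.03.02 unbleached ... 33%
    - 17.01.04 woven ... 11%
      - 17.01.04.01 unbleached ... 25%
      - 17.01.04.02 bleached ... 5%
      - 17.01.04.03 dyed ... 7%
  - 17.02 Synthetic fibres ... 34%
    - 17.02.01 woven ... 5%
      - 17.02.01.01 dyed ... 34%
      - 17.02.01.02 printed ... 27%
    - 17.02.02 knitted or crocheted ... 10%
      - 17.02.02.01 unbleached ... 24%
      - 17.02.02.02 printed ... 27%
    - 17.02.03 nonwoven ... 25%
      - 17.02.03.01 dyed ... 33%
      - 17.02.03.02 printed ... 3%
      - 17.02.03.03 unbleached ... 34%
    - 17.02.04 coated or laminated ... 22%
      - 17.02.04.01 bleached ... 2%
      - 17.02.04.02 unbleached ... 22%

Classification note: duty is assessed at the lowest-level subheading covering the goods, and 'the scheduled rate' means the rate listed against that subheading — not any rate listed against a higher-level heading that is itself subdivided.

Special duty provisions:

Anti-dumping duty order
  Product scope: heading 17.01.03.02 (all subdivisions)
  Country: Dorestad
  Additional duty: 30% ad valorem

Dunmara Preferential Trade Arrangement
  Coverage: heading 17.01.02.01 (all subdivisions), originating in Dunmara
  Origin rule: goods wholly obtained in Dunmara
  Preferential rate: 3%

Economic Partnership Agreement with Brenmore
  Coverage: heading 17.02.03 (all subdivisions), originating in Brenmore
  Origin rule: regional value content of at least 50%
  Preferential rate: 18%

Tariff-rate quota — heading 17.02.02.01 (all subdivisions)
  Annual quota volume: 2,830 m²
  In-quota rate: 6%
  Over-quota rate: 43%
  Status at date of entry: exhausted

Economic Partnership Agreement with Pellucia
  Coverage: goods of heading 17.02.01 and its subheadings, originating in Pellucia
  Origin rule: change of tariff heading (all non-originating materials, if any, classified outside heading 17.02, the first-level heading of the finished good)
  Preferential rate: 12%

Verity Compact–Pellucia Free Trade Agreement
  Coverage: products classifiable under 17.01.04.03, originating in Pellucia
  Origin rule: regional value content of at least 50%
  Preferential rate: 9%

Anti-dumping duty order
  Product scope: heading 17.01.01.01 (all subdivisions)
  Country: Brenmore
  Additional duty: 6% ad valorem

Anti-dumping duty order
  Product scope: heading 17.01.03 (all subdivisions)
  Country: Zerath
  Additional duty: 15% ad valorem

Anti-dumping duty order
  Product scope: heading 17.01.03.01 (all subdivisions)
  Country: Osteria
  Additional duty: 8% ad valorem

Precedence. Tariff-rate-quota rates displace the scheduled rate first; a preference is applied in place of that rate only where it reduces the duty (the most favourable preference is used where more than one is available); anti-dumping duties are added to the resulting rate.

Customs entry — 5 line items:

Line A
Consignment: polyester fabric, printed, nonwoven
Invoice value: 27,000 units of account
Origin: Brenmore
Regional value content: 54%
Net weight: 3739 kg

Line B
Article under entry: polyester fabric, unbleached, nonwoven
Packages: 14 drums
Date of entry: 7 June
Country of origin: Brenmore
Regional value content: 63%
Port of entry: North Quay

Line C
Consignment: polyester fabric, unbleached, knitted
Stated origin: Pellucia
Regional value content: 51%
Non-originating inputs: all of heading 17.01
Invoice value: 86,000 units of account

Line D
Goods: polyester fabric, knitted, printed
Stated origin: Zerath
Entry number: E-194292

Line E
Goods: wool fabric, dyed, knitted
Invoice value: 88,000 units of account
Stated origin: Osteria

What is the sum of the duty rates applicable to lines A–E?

131%

Line A: polyester → 17.02; nonwoven → 17.02.03; printed → 17.02.03.02. Scheduled 3%. Brenmore agreement on 17.02.03: RVC ≥ 50% → 18% available; preference 18% not lower than 3% → no reduction. → 3%.
Line B: polyester → 17.02; nonwoven → 17.02.03; unbleached → 17.02.03.03. Scheduled 34%. Brenmore agreement on 17.02.03: RVC ≥ 50% → 18% available; preferential 18%. → 18%.
Line C: polyester → 17.02; knitted → 17.02.02; unbleached → 17.02.02.01. Scheduled 24%. quota on 17.02.02.01 exhausted → over-quota 43%; Pellucia agreement on 17.02.01: 17.02.02.01 not covered; Pellucia agreement on 17.01.04.03: 17.02.02.01 not covered. → 43%.
Line D: polyester → 17.02; knitted → 17.02.02; printed → 17.02.02.02. Scheduled 27%. No special measure applies. → 27%.
Line E: wool → 17.01; knitted → 17.01.03; dyed → 17.01.03.01. Scheduled 32%. anti-dumping (Osteria, 17.01.03.01): +8%; total 32% + 8% = 40%. → 40%.
Sum: 3% + 18% + 43% + 27% + 40% = 131%.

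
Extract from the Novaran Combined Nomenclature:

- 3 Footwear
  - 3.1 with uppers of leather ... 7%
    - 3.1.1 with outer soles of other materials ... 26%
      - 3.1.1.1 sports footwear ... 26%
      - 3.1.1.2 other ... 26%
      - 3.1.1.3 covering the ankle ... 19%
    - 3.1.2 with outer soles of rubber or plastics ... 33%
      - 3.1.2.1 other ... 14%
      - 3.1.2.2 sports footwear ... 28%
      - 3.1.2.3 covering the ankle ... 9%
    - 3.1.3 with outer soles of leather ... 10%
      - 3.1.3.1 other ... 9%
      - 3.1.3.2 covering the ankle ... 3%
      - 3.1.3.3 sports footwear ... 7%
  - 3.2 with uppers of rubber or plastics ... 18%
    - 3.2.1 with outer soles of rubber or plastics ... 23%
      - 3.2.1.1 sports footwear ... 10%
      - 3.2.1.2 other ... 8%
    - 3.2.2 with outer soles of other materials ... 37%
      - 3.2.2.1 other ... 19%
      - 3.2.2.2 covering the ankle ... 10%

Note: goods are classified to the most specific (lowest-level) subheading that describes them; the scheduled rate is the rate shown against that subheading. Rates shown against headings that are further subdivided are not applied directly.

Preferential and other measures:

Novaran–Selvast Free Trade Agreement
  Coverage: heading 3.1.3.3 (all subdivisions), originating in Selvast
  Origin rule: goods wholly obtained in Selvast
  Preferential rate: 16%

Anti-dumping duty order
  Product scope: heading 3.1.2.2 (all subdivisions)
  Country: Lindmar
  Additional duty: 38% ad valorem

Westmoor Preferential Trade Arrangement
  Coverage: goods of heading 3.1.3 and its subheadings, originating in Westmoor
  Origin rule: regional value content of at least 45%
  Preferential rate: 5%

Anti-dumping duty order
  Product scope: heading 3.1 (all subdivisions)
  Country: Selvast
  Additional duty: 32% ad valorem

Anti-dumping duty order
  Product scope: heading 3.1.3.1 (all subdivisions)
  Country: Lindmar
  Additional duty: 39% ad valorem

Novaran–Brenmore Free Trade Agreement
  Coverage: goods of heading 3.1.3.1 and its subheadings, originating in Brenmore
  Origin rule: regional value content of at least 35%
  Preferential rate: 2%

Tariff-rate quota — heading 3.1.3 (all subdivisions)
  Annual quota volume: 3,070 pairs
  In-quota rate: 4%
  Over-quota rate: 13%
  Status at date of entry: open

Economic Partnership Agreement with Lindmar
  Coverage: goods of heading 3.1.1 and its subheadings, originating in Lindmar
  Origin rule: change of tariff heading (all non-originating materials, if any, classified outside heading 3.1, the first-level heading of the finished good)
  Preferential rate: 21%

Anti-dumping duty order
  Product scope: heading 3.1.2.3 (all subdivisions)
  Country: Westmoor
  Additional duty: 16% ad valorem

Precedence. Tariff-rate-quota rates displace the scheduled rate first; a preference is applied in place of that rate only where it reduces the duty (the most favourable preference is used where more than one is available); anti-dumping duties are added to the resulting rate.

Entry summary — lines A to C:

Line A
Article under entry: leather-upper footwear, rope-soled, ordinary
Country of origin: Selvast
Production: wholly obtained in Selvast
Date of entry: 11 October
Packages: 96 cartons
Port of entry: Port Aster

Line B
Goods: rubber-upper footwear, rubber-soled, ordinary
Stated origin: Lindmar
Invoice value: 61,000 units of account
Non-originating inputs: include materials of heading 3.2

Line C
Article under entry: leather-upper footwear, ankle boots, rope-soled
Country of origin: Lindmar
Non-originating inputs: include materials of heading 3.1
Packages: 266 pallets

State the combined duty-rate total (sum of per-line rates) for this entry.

Line A: leather-upper → 3.1; rope-soled → 3.1.1; ordinary → 3.1.1.2. Scheduled 26%. Selvast agreement on 3.1.3.3: 3.1.1.2 not covered; anti-dumping (Selvast, 3.1): +32%; total 26% + 32% = 58%. → 58%.
Line B: rubber-upper → 3.2; rubber-soled → 3.2.1; ordinary → 3.2.1.2. Scheduled 8%. Lindmar agreement on 3.1.1: 3.2.1.2 not covered. → 8%.
Line C: leather-upper → 3.1; rope-soled → 3.1.1; ankle boots → 3.1.1.3. Scheduled 19%. Lindmar agreement on 3.1.1: CTH not met. → 19%.
Sum: 58% + 8% + 19% = 85%.

85%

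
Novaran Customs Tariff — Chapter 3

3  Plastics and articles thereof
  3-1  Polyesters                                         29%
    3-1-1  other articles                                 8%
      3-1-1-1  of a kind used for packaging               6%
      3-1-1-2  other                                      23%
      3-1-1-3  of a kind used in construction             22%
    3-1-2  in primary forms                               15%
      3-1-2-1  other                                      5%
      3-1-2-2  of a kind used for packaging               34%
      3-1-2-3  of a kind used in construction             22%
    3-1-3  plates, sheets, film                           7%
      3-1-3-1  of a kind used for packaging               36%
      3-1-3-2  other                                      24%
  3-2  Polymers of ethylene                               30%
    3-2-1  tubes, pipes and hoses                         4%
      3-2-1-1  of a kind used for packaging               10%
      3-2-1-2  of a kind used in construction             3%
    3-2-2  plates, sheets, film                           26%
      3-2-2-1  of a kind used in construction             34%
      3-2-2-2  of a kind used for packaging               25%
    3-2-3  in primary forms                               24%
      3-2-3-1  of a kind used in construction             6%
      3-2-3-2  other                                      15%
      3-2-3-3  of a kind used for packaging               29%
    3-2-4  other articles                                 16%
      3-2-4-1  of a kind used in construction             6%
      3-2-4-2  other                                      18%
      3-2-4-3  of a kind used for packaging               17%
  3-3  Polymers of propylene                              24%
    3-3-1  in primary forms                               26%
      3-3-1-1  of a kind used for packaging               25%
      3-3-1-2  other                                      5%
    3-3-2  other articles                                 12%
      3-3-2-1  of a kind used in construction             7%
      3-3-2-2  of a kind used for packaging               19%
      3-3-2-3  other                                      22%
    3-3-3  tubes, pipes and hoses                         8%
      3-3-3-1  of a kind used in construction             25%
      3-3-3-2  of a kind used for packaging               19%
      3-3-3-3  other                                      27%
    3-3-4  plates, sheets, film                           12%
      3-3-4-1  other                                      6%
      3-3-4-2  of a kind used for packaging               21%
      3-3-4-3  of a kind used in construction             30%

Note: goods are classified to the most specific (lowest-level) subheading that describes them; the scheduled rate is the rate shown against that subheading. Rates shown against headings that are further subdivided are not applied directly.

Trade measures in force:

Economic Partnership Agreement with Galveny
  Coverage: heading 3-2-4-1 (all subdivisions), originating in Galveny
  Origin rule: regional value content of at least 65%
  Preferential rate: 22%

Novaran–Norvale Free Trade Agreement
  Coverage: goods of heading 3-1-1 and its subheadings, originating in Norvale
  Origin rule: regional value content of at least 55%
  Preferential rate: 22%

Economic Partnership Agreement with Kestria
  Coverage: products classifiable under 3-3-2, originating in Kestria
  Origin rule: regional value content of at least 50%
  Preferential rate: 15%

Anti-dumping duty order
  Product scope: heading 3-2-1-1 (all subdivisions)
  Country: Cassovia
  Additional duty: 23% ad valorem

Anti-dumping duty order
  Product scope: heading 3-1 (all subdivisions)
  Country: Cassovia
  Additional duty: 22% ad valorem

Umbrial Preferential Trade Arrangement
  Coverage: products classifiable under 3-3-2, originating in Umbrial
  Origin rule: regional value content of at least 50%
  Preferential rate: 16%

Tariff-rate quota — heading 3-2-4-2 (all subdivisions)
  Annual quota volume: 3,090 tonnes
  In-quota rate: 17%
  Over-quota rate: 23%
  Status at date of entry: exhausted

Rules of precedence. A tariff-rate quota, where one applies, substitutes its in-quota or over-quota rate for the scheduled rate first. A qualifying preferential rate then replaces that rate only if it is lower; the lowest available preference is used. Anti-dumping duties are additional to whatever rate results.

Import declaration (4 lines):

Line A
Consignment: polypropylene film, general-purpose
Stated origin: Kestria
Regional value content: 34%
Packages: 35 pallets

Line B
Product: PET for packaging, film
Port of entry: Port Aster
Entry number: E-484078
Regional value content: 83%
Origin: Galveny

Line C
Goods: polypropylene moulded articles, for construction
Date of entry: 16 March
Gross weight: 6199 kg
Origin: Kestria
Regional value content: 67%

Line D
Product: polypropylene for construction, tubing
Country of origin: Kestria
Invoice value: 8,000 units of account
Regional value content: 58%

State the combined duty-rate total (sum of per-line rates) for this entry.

74%

Line A: polypropylene → 3-3; film → 3-3-4; general-purpose → 3-3-4-1. Scheduled 6%. Kestria agreement on 3-3-2: 3-3-4-1 not covered. → 6%.
Line B: PET → 3-1; film → 3-1-3; for packaging → 3-1-3-1. Scheduled 36%. Galveny agreement on 3-2-4-1: 3-1-3-1 not covered. → 36%.
Line C: polypropylene → 3-3; moulded articles → 3-3-2; for construction → 3-3-2-1. Scheduled 7%. Kestria agreement on 3-3-2: RVC ≥ 50% → 15% available; preference 15% not lower than 7% → no reduction. → 7%.
Line D: polypropylene → 3-3; tubing → 3-3-3; for construction → 3-3-3-1. Scheduled 25%. Kestria agreement on 3-3-2: 3-3-3-1 not covered. → 25%.
Sum: 6% + 36% + 7% + 25% = 74%.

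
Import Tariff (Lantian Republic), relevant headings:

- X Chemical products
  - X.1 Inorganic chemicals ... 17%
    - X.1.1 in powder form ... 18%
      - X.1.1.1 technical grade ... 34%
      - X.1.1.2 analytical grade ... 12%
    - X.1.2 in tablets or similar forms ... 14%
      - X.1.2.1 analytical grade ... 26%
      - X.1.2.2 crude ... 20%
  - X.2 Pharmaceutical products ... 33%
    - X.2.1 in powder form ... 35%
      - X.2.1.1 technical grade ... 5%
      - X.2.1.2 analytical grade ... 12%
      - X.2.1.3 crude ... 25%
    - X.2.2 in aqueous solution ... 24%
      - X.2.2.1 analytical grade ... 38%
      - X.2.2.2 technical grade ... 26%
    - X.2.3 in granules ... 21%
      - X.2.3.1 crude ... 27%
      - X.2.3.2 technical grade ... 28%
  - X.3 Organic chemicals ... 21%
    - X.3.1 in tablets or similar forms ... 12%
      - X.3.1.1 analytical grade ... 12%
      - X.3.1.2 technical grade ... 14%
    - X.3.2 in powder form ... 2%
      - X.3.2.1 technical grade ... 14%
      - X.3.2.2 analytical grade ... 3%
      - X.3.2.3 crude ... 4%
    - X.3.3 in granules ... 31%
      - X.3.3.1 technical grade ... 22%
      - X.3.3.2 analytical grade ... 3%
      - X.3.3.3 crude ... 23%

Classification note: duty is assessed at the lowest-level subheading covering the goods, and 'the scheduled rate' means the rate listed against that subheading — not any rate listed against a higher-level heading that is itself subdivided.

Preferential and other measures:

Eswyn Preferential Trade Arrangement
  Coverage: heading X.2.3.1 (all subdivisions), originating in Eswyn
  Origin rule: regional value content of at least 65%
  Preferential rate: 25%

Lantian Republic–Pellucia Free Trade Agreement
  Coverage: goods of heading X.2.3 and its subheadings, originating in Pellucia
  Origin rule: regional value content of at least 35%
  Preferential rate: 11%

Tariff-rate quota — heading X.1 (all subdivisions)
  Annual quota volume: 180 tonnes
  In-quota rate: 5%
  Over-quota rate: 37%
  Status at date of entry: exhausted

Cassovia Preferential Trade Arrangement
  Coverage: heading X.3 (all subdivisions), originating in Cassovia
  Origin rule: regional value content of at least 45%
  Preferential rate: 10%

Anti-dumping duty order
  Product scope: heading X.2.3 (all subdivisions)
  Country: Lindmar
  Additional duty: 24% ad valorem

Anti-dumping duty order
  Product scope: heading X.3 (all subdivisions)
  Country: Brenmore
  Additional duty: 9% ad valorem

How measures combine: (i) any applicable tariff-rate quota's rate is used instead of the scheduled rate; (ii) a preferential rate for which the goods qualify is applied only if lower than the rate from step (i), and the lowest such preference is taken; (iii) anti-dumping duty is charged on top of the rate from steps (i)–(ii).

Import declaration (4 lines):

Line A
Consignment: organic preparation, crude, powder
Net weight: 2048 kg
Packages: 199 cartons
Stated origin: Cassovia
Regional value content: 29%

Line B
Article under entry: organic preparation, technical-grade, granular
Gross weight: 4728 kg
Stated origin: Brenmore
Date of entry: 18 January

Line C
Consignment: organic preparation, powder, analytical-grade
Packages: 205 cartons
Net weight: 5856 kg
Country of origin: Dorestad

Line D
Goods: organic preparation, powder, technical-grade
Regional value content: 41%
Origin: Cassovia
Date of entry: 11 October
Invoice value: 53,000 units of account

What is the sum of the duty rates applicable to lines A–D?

52%

Line A: organic → X.3; powder → X.3.2; crude → X.3.2.3. Scheduled 4%. Cassovia agreement on X.3: RVC < 45%. → 4%.
Line B: organic → X.3; granular → X.3.3; technical-grade → X.3.3.1. Scheduled 22%. anti-dumping (Brenmore, X.3): +9%; total 22% + 9% = 31%. → 31%.
Line C: organic → X.3; powder → X.3.2; analytical-grade → X.3.2.2. Scheduled 3%. No special measure applies. → 3%.
Line D: organic → X.3; powder → X.3.2; technical-grade → X.3.2.1. Scheduled 14%. Cassovia agreement on X.3: RVC < 45%. → 14%.
Sum: 4% + 31% + 3% + 14% = 52%.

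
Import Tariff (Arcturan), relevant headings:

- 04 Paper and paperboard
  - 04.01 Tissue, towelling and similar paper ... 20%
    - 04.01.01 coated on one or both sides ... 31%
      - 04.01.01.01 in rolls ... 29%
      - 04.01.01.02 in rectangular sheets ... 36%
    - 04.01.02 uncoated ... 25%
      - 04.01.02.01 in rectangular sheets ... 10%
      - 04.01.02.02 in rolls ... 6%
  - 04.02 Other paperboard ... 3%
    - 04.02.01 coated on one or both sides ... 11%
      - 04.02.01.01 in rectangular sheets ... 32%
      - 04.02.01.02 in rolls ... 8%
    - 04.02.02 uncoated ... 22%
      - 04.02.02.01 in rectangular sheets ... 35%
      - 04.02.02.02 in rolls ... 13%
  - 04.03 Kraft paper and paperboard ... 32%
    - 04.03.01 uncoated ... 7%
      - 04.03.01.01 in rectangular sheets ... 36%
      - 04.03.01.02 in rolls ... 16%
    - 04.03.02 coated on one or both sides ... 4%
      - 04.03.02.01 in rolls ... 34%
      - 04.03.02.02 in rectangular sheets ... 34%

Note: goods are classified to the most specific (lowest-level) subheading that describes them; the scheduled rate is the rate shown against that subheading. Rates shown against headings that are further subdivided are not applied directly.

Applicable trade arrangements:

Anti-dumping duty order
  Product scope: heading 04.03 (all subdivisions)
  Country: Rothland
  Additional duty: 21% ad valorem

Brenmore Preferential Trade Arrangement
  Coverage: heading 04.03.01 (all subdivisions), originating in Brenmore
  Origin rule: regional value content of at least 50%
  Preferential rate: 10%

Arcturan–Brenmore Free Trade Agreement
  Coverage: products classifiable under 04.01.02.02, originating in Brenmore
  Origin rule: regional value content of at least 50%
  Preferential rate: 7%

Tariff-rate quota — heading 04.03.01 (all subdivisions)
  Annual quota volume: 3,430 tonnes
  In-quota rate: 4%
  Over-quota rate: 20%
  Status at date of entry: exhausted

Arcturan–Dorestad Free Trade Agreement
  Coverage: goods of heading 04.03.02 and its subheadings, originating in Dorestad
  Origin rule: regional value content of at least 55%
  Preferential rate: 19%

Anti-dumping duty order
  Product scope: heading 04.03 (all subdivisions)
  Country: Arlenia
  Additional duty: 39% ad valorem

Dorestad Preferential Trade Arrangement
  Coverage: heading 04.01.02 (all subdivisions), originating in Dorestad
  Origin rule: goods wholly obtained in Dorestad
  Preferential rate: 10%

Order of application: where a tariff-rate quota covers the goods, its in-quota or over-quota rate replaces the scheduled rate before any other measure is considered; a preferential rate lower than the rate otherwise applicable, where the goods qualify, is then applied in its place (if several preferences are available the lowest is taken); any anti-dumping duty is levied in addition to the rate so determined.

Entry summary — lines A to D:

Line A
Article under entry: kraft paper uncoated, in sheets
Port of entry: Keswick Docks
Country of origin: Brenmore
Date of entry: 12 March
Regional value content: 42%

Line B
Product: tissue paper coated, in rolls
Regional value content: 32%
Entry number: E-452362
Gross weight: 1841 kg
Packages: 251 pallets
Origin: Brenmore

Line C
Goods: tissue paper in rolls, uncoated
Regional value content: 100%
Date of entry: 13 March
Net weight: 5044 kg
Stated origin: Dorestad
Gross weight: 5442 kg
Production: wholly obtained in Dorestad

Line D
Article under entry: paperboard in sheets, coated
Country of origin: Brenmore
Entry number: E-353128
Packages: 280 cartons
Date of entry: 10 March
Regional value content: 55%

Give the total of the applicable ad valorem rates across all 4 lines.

Line A: kraft paper → 04.03; uncoated → 04.03.01; in sheets → 04.03.01.01. Scheduled 36%. quota on 04.03.01 exhausted → over-quota 20%; Brenmore agreement on 04.03.01: RVC < 50%; Brenmore agreement on 04.01.02.02: 04.03.01.01 not covered. → 20%.
Line B: tissue paper → 04.01; coated → 04.01.01; in rolls → 04.01.01.01. Scheduled 29%. Brenmore agreement on 04.03.01: 04.01.01.01 not covered; Brenmore agreement on 04.01.02.02: 04.01.01.01 not covered. → 29%.
Line C: tissue paper → 04.01; uncoated → 04.01.02; in rolls → 04.01.02.02. Scheduled 6%. Dorestad agreement on 04.03.02: 04.01.02.02 not covered; Dorestad agreement on 04.01.02: wholly obtained → 10% available; preference 10% not lower than 6% → no reduction. → 6%.
Line D: paperboard → 04.02; coated → 04.02.01; in sheets → 04.02.01.01. Scheduled 32%. Brenmore agreement on 04.03.01: 04.02.01.01 not covered; Brenmore agreement on 04.01.02.02: 04.02.01.01 not covered. → 32%.
Sum: 20% + 29% + 6% + 32% = 87%.

87%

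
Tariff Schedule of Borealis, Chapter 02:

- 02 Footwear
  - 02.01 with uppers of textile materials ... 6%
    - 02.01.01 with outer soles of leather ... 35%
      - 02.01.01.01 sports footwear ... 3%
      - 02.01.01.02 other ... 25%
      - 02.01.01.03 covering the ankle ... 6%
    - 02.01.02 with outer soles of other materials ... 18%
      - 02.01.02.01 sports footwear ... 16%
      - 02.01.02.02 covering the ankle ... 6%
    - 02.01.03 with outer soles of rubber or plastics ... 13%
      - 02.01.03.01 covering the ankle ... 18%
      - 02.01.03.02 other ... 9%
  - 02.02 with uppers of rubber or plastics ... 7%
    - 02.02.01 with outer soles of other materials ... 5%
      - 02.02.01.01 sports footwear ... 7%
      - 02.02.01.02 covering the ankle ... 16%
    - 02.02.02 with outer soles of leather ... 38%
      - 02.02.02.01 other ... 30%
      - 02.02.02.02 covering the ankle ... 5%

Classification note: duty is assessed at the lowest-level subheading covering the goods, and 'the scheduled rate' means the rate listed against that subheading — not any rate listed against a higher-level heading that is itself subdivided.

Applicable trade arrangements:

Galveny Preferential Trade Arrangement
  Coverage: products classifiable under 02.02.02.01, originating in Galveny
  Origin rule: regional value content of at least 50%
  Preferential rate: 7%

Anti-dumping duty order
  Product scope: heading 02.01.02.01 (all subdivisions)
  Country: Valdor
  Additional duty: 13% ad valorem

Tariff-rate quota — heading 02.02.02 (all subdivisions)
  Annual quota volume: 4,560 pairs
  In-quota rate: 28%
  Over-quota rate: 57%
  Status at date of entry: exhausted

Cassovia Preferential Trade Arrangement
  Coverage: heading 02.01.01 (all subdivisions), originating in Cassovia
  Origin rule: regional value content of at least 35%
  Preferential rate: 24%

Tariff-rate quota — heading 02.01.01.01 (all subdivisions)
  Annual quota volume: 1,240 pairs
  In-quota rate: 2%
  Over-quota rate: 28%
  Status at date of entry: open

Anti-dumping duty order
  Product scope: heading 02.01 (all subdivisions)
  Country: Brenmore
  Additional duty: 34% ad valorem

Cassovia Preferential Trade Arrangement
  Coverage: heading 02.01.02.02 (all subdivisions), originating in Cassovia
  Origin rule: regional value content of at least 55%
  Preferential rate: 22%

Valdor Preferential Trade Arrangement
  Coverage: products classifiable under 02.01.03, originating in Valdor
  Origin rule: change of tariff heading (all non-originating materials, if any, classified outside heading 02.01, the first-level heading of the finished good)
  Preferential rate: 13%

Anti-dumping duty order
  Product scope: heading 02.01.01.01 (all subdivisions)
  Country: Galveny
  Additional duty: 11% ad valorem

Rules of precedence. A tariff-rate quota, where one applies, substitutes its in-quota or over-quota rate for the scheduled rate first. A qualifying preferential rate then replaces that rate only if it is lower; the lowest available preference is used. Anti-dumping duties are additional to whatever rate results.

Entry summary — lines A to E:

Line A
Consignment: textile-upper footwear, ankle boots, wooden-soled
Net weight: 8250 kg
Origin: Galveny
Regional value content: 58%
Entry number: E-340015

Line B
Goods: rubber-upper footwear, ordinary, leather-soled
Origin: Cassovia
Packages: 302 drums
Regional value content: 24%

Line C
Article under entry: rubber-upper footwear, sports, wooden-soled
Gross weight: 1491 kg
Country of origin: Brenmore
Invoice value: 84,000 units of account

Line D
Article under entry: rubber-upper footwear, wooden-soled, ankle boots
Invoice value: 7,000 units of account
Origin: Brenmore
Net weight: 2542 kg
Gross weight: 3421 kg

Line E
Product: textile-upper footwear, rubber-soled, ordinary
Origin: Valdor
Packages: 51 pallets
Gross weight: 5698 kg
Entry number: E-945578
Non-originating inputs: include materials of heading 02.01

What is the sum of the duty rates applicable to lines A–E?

95%

Line A: textile-upper → 02.01; wooden-soled → 02.01.02; ankle boots → 02.01.02.02. Scheduled 6%. Galveny agreement on 02.02.02.01: 02.01.02.02 not covered. → 6%.
Line B: rubber-upper → 02.02; leather-soled → 02.02.02; ordinary → 02.02.02.01. Scheduled 30%. quota on 02.02.02 exhausted → over-quota 57%; Cassovia agreement on 02.01.01: 02.02.02.01 not covered; Cassovia agreement on 02.01.02.02: 02.02.02.01 not covered. → 57%.
Line C: rubber-upper → 02.02; wooden-soled → 02.02.01; sports → 02.02.01.01. Scheduled 7%. No special measure applies. → 7%.
Line D: rubber-upper → 02.02; wooden-soled → 02.02.01; ankle boots → 02.02.01.02. Scheduled 16%. No special measure applies. → 16%.
Line E: textile-upper → 02.01; rubber-soled → 02.01.03; ordinary → 02.01.03.02. Scheduled 9%. Valdor agreement on 02.01.03: CTH not met. → 9%.
Sum: 6% + 57% + 7% + 16% + 9% = 95%.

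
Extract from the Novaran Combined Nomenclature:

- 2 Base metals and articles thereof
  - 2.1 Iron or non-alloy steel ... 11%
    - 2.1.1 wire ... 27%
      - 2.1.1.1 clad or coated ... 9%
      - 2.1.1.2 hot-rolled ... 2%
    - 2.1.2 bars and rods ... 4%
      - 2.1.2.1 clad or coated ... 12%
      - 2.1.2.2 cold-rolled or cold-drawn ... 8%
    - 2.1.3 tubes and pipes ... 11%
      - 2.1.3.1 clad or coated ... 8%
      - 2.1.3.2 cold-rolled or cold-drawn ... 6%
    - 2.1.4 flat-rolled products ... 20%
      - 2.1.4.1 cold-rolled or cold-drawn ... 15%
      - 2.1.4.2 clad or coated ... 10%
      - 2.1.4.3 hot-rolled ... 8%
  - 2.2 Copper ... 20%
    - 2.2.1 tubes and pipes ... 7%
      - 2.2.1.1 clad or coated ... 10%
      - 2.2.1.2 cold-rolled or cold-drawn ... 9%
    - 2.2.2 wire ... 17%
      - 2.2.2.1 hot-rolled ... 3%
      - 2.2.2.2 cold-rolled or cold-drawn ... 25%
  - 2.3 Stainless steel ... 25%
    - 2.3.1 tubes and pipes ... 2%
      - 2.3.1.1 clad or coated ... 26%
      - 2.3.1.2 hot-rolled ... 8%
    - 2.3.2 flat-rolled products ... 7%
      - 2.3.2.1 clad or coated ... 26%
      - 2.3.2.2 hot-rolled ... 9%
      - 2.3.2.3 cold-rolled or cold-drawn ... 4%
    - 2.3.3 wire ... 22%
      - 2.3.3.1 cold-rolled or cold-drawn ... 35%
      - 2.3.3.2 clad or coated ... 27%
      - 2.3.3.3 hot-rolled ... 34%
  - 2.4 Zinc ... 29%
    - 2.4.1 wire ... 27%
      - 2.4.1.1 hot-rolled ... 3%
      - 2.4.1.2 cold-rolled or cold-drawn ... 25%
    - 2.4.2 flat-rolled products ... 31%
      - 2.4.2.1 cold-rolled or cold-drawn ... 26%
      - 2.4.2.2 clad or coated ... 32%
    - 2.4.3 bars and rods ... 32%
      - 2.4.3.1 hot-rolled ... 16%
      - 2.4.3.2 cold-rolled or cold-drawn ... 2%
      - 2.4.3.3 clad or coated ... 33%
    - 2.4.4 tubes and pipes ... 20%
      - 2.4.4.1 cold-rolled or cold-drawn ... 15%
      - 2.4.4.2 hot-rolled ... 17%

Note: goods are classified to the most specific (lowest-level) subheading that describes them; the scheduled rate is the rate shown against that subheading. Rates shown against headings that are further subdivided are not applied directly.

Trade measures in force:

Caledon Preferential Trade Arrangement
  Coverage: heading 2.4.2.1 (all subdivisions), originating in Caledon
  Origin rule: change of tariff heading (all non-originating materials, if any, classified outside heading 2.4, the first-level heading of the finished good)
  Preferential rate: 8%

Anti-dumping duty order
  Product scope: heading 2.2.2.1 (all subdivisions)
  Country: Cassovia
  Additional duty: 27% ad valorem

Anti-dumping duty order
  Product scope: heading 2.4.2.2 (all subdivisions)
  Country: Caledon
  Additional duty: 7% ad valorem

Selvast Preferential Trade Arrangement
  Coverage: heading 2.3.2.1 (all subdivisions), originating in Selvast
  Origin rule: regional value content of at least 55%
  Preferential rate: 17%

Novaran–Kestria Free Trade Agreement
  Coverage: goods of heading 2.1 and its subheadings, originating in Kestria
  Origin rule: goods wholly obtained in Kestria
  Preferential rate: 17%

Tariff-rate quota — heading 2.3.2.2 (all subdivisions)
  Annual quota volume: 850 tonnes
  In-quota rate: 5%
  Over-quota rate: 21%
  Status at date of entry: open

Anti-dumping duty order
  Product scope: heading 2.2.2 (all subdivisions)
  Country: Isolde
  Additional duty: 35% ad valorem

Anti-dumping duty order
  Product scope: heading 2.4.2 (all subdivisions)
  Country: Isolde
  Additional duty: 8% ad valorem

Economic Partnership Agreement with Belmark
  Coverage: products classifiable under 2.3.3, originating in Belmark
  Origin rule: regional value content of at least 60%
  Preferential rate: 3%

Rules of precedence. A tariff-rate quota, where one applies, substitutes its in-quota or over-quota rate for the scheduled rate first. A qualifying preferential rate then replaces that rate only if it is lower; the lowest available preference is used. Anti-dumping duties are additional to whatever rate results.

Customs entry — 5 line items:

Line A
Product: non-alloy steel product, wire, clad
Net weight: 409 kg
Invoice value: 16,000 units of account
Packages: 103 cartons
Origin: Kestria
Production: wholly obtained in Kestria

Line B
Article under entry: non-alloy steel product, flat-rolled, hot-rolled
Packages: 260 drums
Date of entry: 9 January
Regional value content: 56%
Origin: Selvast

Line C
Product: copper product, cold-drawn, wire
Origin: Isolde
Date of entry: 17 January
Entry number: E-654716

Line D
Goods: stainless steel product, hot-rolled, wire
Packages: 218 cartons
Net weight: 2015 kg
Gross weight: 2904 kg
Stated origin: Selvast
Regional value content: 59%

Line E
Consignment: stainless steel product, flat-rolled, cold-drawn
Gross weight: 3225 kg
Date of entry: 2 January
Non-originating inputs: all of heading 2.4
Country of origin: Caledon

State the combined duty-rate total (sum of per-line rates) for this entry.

115%

Line A: non-alloy steel → 2.1; wire → 2.1.1; clad → 2.1.1.1. Scheduled 9%. Kestria agreement on 2.1: wholly obtained → 17% available; preference 17% not lower than 9% → no reduction. → 9%.
Line B: non-alloy steel → 2.1; flat-rolled → 2.1.4; hot-rolled → 2.1.4.3. Scheduled 8%. Selvast agreement on 2.3.2.1: 2.1.4.3 not covered. → 8%.
Line C: copper → 2.2; wire → 2.2.2; cold-drawn → 2.2.2.2. Scheduled 25%. anti-dumping (Isolde, 2.2.2): +35%; total 25% + 35% = 60%. → 60%.
Line D: stainless steel → 2.3; wire → 2.3.3; hot-rolled → 2.3.3.3. Scheduled 34%. Selvast agreement on 2.3.2.1: 2.3.3.3 not covered. → 34%.
Line E: stainless steel → 2.3; flat-rolled → 2.3.2; cold-drawn → 2.3.2.3. Scheduled 4%. Caledon agreement on 2.4.2.1: 2.3.2.3 not covered. → 4%.
Sum: 9% + 8% + 60% + 34% + 4% = 115%.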